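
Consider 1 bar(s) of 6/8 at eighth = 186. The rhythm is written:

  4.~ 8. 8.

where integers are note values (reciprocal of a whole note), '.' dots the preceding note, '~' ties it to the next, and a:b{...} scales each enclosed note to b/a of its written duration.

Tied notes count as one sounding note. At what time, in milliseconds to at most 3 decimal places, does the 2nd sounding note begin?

note 2 onset = 9/2b = 1451.613ms

1. 0.0ms @ 0 + 1451.613ms (9/2)
2. 1451.613ms @ 9/2 + 483.871ms (3/2)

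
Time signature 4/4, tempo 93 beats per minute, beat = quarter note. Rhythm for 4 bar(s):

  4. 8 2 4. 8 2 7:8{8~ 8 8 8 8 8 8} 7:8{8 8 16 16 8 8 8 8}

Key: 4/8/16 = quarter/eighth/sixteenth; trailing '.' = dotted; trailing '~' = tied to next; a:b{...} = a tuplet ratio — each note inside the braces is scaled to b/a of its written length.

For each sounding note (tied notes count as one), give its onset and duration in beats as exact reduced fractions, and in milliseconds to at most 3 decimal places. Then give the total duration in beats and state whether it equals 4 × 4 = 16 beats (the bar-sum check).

1) 0.0ms=0b +967.742ms=3/2b
2) 967.742ms=3/2b +322.581ms=1/2b
3) 1290.323ms=2b +1290.323ms=2b
4) 2580.645ms=4b +967.742ms=3/2b
5) 3548.387ms=11/2b +322.581ms=1/2b
6) 3870.968ms=6b +1290.323ms=2b
7) 5161.29ms=8b +737.327ms=8/7b
8) 5898.618ms=64/7b +368.664ms=4/7b
9) 6267.281ms=68/7b +368.664ms=4/7b
10) 6635.945ms=72/7b +368.664ms=4/7b
11) 7004.608ms=76/7b +368.664ms=4/7b
12) 7373.272ms=80/7b +368.664ms=4/7b
13) 7741.935ms=12b +368.664ms=4/7b
14) 8110.599ms=88/7b +368.664ms=4/7b
15) 8479.263ms=92/7b +184.332ms=2/7b
16) 8663.594ms=94/7b +184.332ms=2/7b
17) 8847.926ms=96/7b +368.664ms=4/7b
18) 9216.59ms=100/7b +368.664ms=4/7b
19) 9585.253ms=104/7b +368.664ms=4/7b
20) 9953.917ms=108/7b +368.664ms=4/7b
Σ=16b of 16 (93bpm 4/4) — PASS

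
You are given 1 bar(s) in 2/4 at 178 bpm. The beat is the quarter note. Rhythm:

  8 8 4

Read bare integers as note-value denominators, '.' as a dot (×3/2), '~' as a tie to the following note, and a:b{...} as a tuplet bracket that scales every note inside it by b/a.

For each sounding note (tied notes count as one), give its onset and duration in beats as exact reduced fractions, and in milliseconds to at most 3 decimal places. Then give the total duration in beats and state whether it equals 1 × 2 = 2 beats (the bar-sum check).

1) 0.0ms=0b +168.539ms=1/2b
2) 168.539ms=1/2b +168.539ms=1/2b
3) 337.079ms=1b +337.079ms=1b
Σ=2b of 2 (178bpm 2/4) — PASS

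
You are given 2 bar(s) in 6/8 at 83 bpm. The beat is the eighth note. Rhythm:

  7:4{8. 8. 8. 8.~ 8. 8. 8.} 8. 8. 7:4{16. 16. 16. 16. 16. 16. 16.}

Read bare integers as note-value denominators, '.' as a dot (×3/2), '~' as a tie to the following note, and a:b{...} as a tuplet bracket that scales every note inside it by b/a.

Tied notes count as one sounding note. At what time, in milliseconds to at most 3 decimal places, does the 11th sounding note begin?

note 11 onset = 69/7b = 7125.645ms

1. 0.0ms @ 0 + 619.621ms (6/7)
2. 619.621ms @ 6/7 + 619.621ms (6/7)
3. 1239.243ms @ 12/7 + 619.621ms (6/7)
4. 1858.864ms @ 18/7 + 1239.243ms (12/7)
5. 3098.107ms @ 30/7 + 619.621ms (6/7)
6. 3717.728ms @ 36/7 + 619.621ms (6/7)
7. 4337.349ms @ 6 + 1084.337ms (3/2)
8. 5421.687ms @ 15/2 + 1084.337ms (3/2)
9. 6506.024ms @ 9 + 309.811ms (3/7)
10. 6815.835ms @ 66/7 + 309.811ms (3/7)
11. 7125.645ms @ 69/7 + 309.811ms (3/7)
12. 7435.456ms @ 72/7 + 309.811ms (3/7)
13. 7745.267ms @ 75/7 + 309.811ms (3/7)
14. 8055.077ms @ 78/7 + 309.811ms (3/7)
15. 8364.888ms @ 81/7 + 309.811ms (3/7)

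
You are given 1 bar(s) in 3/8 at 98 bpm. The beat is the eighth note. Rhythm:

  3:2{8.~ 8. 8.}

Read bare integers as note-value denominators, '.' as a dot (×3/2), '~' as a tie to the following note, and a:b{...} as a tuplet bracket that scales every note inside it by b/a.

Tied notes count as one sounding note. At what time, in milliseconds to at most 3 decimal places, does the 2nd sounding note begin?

1. 0.0ms @ 0 + 1224.49ms (2)
2. 1224.49ms @ 2 + 612.245ms (1)

note 2 onset = 2b = 1224.49ms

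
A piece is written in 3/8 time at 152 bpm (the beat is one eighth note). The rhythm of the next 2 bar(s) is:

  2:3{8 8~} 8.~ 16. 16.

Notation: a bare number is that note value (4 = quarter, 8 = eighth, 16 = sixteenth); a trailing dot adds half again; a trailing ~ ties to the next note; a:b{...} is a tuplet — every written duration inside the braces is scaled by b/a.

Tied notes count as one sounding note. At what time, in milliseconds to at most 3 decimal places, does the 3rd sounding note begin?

1. 0.0ms @ 0 + 592.105ms (3/2)
2. 592.105ms @ 3/2 + 1480.263ms (15/4)
3. 2072.368ms @ 21/4 + 296.053ms (3/4)

note 3 onset = 21/4b = 2072.368ms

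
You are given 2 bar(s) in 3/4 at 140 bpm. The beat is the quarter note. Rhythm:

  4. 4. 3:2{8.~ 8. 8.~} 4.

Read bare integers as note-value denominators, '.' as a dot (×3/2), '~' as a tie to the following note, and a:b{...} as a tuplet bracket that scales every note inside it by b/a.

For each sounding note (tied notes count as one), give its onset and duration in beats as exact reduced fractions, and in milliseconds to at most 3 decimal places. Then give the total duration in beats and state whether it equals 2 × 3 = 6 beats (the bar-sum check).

1) 0.0ms=0b +642.857ms=3/2b
2) 642.857ms=3/2b +642.857ms=3/2b
3) 1285.714ms=3b +428.571ms=1b
4) 1714.286ms=4b +857.143ms=2b
Σ=6b of 6 (140bpm 3/4) — PASS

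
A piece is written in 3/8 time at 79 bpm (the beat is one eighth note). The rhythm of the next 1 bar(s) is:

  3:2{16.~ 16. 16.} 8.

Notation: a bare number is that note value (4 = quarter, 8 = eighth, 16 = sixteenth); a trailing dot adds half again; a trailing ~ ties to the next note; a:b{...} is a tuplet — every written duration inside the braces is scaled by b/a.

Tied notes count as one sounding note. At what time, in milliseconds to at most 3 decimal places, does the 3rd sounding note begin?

1. 0.0ms @ 0 + 759.494ms (1)
2. 759.494ms @ 1 + 379.747ms (1/2)
3. 1139.241ms @ 3/2 + 1139.241ms (3/2)

note 3 onset = 3/2b = 1139.241ms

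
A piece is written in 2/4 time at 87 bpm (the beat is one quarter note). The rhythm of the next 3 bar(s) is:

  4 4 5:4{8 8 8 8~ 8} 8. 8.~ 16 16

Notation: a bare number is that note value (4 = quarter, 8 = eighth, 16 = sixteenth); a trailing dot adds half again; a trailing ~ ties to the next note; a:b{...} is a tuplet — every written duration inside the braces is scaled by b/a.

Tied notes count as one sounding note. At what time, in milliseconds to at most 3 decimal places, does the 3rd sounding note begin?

1. 0.0ms @ 0 + 689.655ms (1)
2. 689.655ms @ 1 + 689.655ms (1)
3. 1379.31ms @ 2 + 275.862ms (2/5)
4. 1655.172ms @ 12/5 + 275.862ms (2/5)
5. 1931.034ms @ 14/5 + 275.862ms (2/5)
6. 2206.897ms @ 16/5 + 551.724ms (4/5)
7. 2758.621ms @ 4 + 517.241ms (3/4)
8. 3275.862ms @ 19/4 + 689.655ms (1)
9. 3965.517ms @ 23/4 + 172.414ms (1/4)

note 3 onset = 2b = 1379.31ms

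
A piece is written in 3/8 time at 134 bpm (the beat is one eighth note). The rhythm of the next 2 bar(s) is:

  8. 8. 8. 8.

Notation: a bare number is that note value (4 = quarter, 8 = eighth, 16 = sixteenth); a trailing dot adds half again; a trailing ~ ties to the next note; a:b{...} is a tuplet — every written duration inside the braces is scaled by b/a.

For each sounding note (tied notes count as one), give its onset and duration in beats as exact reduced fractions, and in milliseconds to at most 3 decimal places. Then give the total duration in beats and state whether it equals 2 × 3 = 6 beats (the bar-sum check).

1) 0.0ms=0b +671.642ms=3/2b
2) 671.642ms=3/2b +671.642ms=3/2b
3) 1343.284ms=3b +671.642ms=3/2b
4) 2014.925ms=9/2b +671.642ms=3/2b
Σ=6b of 6 (134bpm 3/8) — PASS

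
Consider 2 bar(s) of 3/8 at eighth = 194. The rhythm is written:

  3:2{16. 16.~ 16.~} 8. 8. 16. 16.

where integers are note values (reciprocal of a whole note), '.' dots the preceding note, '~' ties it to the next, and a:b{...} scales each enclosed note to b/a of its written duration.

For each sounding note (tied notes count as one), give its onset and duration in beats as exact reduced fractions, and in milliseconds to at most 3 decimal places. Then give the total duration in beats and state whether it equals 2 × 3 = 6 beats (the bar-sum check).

1) 0.0ms=0b +154.639ms=1/2b
2) 154.639ms=1/2b +773.196ms=5/2b
3) 927.835ms=3b +463.918ms=3/2b
4) 1391.753ms=9/2b +231.959ms=3/4b
5) 1623.711ms=21/4b +231.959ms=3/4b
Σ=6b of 6 (194bpm 3/8) — PASS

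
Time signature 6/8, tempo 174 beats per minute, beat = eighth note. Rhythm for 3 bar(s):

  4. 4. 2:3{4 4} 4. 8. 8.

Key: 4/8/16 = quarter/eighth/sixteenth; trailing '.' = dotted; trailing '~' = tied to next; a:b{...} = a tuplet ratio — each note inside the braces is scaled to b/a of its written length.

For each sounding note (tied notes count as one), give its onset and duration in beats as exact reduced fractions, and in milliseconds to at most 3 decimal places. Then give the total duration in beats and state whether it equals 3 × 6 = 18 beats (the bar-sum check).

1) 0.0ms=0b +1034.483ms=3b
2) 1034.483ms=3b +1034.483ms=3b
3) 2068.966ms=6b +1034.483ms=3b
4) 3103.448ms=9b +1034.483ms=3b
5) 4137.931ms=12b +1034.483ms=3b
6) 5172.414ms=15b +517.241ms=3/2b
7) 5689.655ms=33/2b +517.241ms=3/2b
Σ=18b of 18 (174bpm 6/8) — PASS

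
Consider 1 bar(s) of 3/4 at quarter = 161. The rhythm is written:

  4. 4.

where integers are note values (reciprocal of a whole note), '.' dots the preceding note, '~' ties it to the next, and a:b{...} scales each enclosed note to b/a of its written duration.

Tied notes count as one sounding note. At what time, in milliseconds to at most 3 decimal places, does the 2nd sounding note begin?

note 2 onset = 3/2b = 559.006ms

1. 0.0ms @ 0 + 559.006ms (3/2)
2. 559.006ms @ 3/2 + 559.006ms (3/2)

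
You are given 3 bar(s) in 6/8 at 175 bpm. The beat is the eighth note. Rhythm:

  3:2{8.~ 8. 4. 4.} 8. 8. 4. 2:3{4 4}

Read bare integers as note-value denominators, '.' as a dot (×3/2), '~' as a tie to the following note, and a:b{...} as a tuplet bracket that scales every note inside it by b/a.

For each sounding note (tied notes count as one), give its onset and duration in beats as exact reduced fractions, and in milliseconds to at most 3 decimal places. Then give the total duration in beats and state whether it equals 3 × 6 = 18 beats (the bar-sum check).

1) 0.0ms=0b +685.714ms=2b
2) 685.714ms=2b +685.714ms=2b
3) 1371.429ms=4b +685.714ms=2b
4) 2057.143ms=6b +514.286ms=3/2b
5) 2571.429ms=15/2b +514.286ms=3/2b
6) 3085.714ms=9b +1028.571ms=3b
7) 4114.286ms=12b +1028.571ms=3b
8) 5142.857ms=15b +1028.571ms=3b
Σ=18b of 18 (175bpm 6/8) — PASS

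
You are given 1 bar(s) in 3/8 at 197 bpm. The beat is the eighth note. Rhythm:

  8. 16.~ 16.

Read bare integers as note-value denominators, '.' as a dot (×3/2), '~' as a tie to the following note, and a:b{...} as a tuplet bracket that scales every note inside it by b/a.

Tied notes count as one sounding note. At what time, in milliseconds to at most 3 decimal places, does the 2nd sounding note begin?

note 2 onset = 3/2b = 456.853ms

1. 0.0ms @ 0 + 456.853ms (3/2)
2. 456.853ms @ 3/2 + 456.853ms (3/2)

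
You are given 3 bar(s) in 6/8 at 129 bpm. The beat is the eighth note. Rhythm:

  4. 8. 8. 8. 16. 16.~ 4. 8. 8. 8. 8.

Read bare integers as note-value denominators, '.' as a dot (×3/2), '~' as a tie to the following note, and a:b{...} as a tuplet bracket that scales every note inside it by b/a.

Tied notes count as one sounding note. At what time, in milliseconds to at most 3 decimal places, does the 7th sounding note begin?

1. 0.0ms @ 0 + 1395.349ms (3)
2. 1395.349ms @ 3 + 697.674ms (3/2)
3. 2093.023ms @ 9/2 + 697.674ms (3/2)
4. 2790.698ms @ 6 + 697.674ms (3/2)
5. 3488.372ms @ 15/2 + 348.837ms (3/4)
6. 3837.209ms @ 33/4 + 1744.186ms (15/4)
7. 5581.395ms @ 12 + 697.674ms (3/2)
8. 6279.07ms @ 27/2 + 697.674ms (3/2)
9. 6976.744ms @ 15 + 697.674ms (3/2)
10. 7674.419ms @ 33/2 + 697.674ms (3/2)

note 7 onset = 12b = 5581.395ms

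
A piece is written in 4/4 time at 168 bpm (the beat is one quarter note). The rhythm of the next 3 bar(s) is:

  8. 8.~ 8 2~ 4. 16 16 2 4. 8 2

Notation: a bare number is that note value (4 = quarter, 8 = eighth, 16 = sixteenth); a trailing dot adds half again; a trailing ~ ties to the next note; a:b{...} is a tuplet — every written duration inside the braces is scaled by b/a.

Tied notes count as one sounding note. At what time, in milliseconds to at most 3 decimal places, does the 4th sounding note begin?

1. 0.0ms @ 0 + 267.857ms (3/4)
2. 267.857ms @ 3/4 + 446.429ms (5/4)
3. 714.286ms @ 2 + 1250.0ms (7/2)
4. 1964.286ms @ 11/2 + 89.286ms (1/4)
5. 2053.571ms @ 23/4 + 89.286ms (1/4)
6. 2142.857ms @ 6 + 714.286ms (2)
7. 2857.143ms @ 8 + 535.714ms (3/2)
8. 3392.857ms @ 19/2 + 178.571ms (1/2)
9. 3571.429ms @ 10 + 714.286ms (2)

note 4 onset = 11/2b = 1964.286ms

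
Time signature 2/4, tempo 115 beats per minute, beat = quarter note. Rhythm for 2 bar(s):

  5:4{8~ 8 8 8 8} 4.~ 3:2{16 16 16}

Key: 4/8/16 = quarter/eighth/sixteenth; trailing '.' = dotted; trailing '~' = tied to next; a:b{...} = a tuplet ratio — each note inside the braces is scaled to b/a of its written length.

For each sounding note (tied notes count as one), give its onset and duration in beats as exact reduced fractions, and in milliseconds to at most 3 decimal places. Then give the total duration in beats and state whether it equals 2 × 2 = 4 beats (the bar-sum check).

1) 0.0ms=0b +417.391ms=4/5b
2) 417.391ms=4/5b +208.696ms=2/5b
3) 626.087ms=6/5b +208.696ms=2/5b
4) 834.783ms=8/5b +208.696ms=2/5b
5) 1043.478ms=2b +869.565ms=5/3b
6) 1913.043ms=11/3b +86.957ms=1/6b
7) 2000.0ms=23/6b +86.957ms=1/6b
Σ=4b of 4 (115bpm 2/4) — PASS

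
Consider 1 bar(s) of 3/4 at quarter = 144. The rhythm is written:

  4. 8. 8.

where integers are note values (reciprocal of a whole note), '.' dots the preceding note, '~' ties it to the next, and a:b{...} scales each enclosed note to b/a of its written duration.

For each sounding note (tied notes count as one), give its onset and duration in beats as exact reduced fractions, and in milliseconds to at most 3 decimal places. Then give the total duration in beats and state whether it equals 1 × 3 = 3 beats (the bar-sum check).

1) 0.0ms=0b +625.0ms=3/2b
2) 625.0ms=3/2b +312.5ms=3/4b
3) 937.5ms=9/4b +312.5ms=3/4b
Σ=3b of 3 (144bpm 3/4) — PASS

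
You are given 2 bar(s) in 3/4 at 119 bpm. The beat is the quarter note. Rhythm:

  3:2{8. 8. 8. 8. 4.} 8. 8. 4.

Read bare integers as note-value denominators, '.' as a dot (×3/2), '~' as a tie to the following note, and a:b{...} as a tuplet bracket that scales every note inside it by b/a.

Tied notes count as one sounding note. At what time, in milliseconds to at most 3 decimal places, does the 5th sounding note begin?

1. 0.0ms @ 0 + 252.101ms (1/2)
2. 252.101ms @ 1/2 + 252.101ms (1/2)
3. 504.202ms @ 1 + 252.101ms (1/2)
4. 756.303ms @ 3/2 + 252.101ms (1/2)
5. 1008.403ms @ 2 + 504.202ms (1)
6. 1512.605ms @ 3 + 378.151ms (3/4)
7. 1890.756ms @ 15/4 + 378.151ms (3/4)
8. 2268.908ms @ 9/2 + 756.303ms (3/2)

note 5 onset = 2b = 1008.403ms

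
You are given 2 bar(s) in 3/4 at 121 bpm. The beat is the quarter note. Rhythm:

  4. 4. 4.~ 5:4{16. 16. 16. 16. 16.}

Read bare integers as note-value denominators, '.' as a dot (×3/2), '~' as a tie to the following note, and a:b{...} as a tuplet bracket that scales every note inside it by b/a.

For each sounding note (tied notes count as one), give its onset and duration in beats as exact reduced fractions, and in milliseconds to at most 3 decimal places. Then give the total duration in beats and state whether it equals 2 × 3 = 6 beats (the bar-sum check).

1) 0.0ms=0b +743.802ms=3/2b
2) 743.802ms=3/2b +743.802ms=3/2b
3) 1487.603ms=3b +892.562ms=9/5b
4) 2380.165ms=24/5b +148.76ms=3/10b
5) 2528.926ms=51/10b +148.76ms=3/10b
6) 2677.686ms=27/5b +148.76ms=3/10b
7) 2826.446ms=57/10b +148.76ms=3/10b
Σ=6b of 6 (121bpm 3/4) — PASS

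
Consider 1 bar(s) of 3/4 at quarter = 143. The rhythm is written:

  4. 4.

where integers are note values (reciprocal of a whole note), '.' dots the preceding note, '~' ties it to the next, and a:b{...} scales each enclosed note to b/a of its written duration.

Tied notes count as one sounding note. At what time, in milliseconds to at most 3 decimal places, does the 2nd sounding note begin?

note 2 onset = 3/2b = 629.371ms

1. 0.0ms @ 0 + 629.371ms (3/2)
2. 629.371ms @ 3/2 + 629.371ms (3/2)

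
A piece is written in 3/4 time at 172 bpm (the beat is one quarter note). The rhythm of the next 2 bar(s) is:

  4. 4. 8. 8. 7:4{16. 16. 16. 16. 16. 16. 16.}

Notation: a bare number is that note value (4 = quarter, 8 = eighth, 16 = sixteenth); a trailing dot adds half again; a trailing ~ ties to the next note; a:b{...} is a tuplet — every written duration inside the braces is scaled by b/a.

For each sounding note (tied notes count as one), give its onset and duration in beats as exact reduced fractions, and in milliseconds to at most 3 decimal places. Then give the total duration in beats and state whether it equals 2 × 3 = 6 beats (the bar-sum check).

1) 0.0ms=0b +523.256ms=3/2b
2) 523.256ms=3/2b +523.256ms=3/2b
3) 1046.512ms=3b +261.628ms=3/4b
4) 1308.14ms=15/4b +261.628ms=3/4b
5) 1569.767ms=9/2b +74.751ms=3/14b
6) 1644.518ms=33/7b +74.751ms=3/14b
7) 1719.269ms=69/14b +74.751ms=3/14b
8) 1794.02ms=36/7b +74.751ms=3/14b
9) 1868.771ms=75/14b +74.751ms=3/14b
10) 1943.522ms=39/7b +74.751ms=3/14b
11) 2018.272ms=81/14b +74.751ms=3/14b
Σ=6b of 6 (172bpm 3/4) — PASS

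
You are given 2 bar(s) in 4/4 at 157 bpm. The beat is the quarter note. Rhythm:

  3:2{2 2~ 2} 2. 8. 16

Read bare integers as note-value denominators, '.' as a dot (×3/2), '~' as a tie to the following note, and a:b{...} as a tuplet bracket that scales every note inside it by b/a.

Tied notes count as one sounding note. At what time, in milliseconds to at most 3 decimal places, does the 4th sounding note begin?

1. 0.0ms @ 0 + 509.554ms (4/3)
2. 509.554ms @ 4/3 + 1019.108ms (8/3)
3. 1528.662ms @ 4 + 1146.497ms (3)
4. 2675.159ms @ 7 + 286.624ms (3/4)
5. 2961.783ms @ 31/4 + 95.541ms (1/4)

note 4 onset = 7b = 2675.159ms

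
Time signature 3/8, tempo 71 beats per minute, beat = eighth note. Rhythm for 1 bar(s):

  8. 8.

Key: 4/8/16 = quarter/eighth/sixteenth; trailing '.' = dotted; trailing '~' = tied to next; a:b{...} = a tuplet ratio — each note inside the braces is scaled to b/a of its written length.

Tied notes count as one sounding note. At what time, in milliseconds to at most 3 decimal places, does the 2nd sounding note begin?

1. 0.0ms @ 0 + 1267.606ms (3/2)
2. 1267.606ms @ 3/2 + 1267.606ms (3/2)

note 2 onset = 3/2b = 1267.606ms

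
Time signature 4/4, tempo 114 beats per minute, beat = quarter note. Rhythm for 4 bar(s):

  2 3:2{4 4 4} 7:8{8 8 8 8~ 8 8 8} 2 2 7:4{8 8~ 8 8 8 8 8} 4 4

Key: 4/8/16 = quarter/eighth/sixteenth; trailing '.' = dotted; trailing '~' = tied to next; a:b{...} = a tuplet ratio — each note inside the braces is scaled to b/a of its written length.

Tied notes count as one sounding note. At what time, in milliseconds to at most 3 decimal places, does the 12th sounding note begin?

1. 0.0ms @ 0 + 1052.632ms (2)
2. 1052.632ms @ 2 + 350.877ms (2/3)
3. 1403.509ms @ 8/3 + 350.877ms (2/3)
4. 1754.386ms @ 10/3 + 350.877ms (2/3)
5. 2105.263ms @ 4 + 300.752ms (4/7)
6. 2406.015ms @ 32/7 + 300.752ms (4/7)
7. 2706.767ms @ 36/7 + 300.752ms (4/7)
8. 3007.519ms @ 40/7 + 601.504ms (8/7)
9. 3609.023ms @ 48/7 + 300.752ms (4/7)
10. 3909.774ms @ 52/7 + 300.752ms (4/7)
11. 4210.526ms @ 8 + 1052.632ms (2)
12. 5263.158ms @ 10 + 1052.632ms (2)
13. 6315.789ms @ 12 + 150.376ms (2/7)
14. 6466.165ms @ 86/7 + 300.752ms (4/7)
15. 6766.917ms @ 90/7 + 150.376ms (2/7)
16. 6917.293ms @ 92/7 + 150.376ms (2/7)
17. 7067.669ms @ 94/7 + 150.376ms (2/7)
18. 7218.045ms @ 96/7 + 150.376ms (2/7)
19. 7368.421ms @ 14 + 526.316ms (1)
20. 7894.737ms @ 15 + 526.316ms (1)

note 12 onset = 10b = 5263.158ms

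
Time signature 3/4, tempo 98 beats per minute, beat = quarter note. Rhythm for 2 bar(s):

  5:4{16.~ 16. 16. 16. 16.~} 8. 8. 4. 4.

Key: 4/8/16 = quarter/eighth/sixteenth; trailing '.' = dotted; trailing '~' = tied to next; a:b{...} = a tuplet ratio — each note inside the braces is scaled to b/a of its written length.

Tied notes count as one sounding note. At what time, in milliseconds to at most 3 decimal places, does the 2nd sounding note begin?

note 2 onset = 3/5b = 367.347ms

1. 0.0ms @ 0 + 367.347ms (3/5)
2. 367.347ms @ 3/5 + 183.673ms (3/10)
3. 551.02ms @ 9/10 + 183.673ms (3/10)
4. 734.694ms @ 6/5 + 642.857ms (21/20)
5. 1377.551ms @ 9/4 + 459.184ms (3/4)
6. 1836.735ms @ 3 + 918.367ms (3/2)
7. 2755.102ms @ 9/2 + 918.367ms (3/2)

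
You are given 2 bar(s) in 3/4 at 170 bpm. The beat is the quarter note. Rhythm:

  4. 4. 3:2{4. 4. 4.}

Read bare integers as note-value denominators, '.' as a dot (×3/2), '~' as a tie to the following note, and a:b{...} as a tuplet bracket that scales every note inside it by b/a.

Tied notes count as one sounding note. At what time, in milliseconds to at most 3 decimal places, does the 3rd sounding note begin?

note 3 onset = 3b = 1058.824ms

1. 0.0ms @ 0 + 529.412ms (3/2)
2. 529.412ms @ 3/2 + 529.412ms (3/2)
3. 1058.824ms @ 3 + 352.941ms (1)
4. 1411.765ms @ 4 + 352.941ms (1)
5. 1764.706ms @ 5 + 352.941ms (1)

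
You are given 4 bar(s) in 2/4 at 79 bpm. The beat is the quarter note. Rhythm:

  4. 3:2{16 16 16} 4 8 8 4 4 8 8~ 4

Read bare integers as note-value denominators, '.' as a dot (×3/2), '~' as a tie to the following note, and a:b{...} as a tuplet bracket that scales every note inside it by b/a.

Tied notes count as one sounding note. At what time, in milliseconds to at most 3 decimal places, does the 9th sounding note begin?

note 9 onset = 5b = 3797.468ms

1. 0.0ms @ 0 + 1139.241ms (3/2)
2. 1139.241ms @ 3/2 + 126.582ms (1/6)
3. 1265.823ms @ 5/3 + 126.582ms (1/6)
4. 1392.405ms @ 11/6 + 126.582ms (1/6)
5. 1518.987ms @ 2 + 759.494ms (1)
6. 2278.481ms @ 3 + 379.747ms (1/2)
7. 2658.228ms @ 7/2 + 379.747ms (1/2)
8. 3037.975ms @ 4 + 759.494ms (1)
9. 3797.468ms @ 5 + 759.494ms (1)
10. 4556.962ms @ 6 + 379.747ms (1/2)
11. 4936.709ms @ 13/2 + 1139.241ms (3/2)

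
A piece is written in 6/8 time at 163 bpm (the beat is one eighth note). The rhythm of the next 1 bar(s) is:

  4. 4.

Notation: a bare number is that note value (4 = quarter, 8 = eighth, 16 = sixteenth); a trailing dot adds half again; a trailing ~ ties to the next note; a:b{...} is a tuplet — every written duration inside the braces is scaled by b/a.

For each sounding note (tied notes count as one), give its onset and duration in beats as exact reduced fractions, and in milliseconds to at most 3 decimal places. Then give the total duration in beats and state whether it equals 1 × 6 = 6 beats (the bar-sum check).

1) 0.0ms=0b +1104.294ms=3b
2) 1104.294ms=3b +1104.294ms=3b
Σ=6b of 6 (163bpm 6/8) — PASS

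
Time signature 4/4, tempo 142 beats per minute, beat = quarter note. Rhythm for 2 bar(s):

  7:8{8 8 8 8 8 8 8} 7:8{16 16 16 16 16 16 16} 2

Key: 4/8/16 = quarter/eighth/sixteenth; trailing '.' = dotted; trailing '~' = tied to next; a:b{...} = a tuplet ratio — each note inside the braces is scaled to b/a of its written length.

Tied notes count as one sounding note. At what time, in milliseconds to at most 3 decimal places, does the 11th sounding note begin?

1. 0.0ms @ 0 + 241.449ms (4/7)
2. 241.449ms @ 4/7 + 241.449ms (4/7)
3. 482.897ms @ 8/7 + 241.449ms (4/7)
4. 724.346ms @ 12/7 + 241.449ms (4/7)
5. 965.795ms @ 16/7 + 241.449ms (4/7)
6. 1207.243ms @ 20/7 + 241.449ms (4/7)
7. 1448.692ms @ 24/7 + 241.449ms (4/7)
8. 1690.141ms @ 4 + 120.724ms (2/7)
9. 1810.865ms @ 30/7 + 120.724ms (2/7)
10. 1931.59ms @ 32/7 + 120.724ms (2/7)
11. 2052.314ms @ 34/7 + 120.724ms (2/7)
12. 2173.038ms @ 36/7 + 120.724ms (2/7)
13. 2293.763ms @ 38/7 + 120.724ms (2/7)
14. 2414.487ms @ 40/7 + 120.724ms (2/7)
15. 2535.211ms @ 6 + 845.07ms (2)

note 11 onset = 34/7b = 2052.314ms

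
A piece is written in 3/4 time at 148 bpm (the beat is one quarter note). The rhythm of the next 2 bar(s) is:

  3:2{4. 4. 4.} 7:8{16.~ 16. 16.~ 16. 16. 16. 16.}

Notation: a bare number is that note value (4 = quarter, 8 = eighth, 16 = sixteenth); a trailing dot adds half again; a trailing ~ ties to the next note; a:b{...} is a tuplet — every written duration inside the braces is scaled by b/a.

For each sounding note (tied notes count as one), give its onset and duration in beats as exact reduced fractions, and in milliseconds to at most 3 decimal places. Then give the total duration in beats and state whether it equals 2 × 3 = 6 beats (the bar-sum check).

1) 0.0ms=0b +405.405ms=1b
2) 405.405ms=1b +405.405ms=1b
3) 810.811ms=2b +405.405ms=1b
4) 1216.216ms=3b +347.49ms=6/7b
5) 1563.707ms=27/7b +347.49ms=6/7b
6) 1911.197ms=33/7b +173.745ms=3/7b
7) 2084.942ms=36/7b +173.745ms=3/7b
8) 2258.687ms=39/7b +173.745ms=3/7b
Σ=6b of 6 (148bpm 3/4) — PASS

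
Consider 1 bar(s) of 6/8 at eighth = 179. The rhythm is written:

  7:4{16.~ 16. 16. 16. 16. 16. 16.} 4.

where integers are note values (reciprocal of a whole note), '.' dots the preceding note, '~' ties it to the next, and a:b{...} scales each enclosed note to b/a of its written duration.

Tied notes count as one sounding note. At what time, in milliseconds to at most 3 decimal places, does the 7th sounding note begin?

note 7 onset = 3b = 1005.587ms

1. 0.0ms @ 0 + 287.31ms (6/7)
2. 287.31ms @ 6/7 + 143.655ms (3/7)
3. 430.966ms @ 9/7 + 143.655ms (3/7)
4. 574.621ms @ 12/7 + 143.655ms (3/7)
5. 718.276ms @ 15/7 + 143.655ms (3/7)
6. 861.931ms @ 18/7 + 143.655ms (3/7)
7. 1005.587ms @ 3 + 1005.587ms (3)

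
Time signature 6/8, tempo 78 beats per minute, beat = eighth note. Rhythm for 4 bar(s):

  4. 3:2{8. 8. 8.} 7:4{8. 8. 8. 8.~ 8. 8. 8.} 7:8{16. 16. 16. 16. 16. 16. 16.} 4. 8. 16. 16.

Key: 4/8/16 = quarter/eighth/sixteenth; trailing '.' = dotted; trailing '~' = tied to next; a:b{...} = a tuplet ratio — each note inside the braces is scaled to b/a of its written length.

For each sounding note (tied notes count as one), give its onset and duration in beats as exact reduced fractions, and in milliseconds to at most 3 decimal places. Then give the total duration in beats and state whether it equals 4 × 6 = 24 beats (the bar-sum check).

1) 0.0ms=0b +2307.692ms=3b
2) 2307.692ms=3b +769.231ms=1b
3) 3076.923ms=4b +769.231ms=1b
4) 3846.154ms=5b +769.231ms=1b
5) 4615.385ms=6b +659.341ms=6/7b
6) 5274.725ms=48/7b +659.341ms=6/7b
7) 5934.066ms=54/7b +659.341ms=6/7b
8) 6593.407ms=60/7b +1318.681ms=12/7b
9) 7912.088ms=72/7b +659.341ms=6/7b
10) 8571.429ms=78/7b +659.341ms=6/7b
11) 9230.769ms=12b +659.341ms=6/7b
12) 9890.11ms=90/7b +659.341ms=6/7b
13) 10549.451ms=96/7b +659.341ms=6/7b
14) 11208.791ms=102/7b +659.341ms=6/7b
15) 11868.132ms=108/7b +659.341ms=6/7b
16) 12527.473ms=114/7b +659.341ms=6/7b
17) 13186.813ms=120/7b +659.341ms=6/7b
18) 13846.154ms=18b +2307.692ms=3b
19) 16153.846ms=21b +1153.846ms=3/2b
20) 17307.692ms=45/2b +576.923ms=3/4b
21) 17884.615ms=93/4b +576.923ms=3/4b
Σ=24b of 24 (78bpm 6/8) — PASS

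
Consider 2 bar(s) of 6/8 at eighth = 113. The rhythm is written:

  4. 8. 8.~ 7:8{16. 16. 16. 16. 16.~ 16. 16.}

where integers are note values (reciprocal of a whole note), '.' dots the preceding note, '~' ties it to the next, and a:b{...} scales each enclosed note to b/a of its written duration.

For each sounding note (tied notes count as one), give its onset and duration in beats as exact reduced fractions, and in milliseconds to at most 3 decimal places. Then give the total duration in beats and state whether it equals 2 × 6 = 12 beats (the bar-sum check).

1) 0.0ms=0b +1592.92ms=3b
2) 1592.92ms=3b +796.46ms=3/2b
3) 2389.381ms=9/2b +1251.58ms=33/14b
4) 3640.961ms=48/7b +455.12ms=6/7b
5) 4096.081ms=54/7b +455.12ms=6/7b
6) 4551.201ms=60/7b +455.12ms=6/7b
7) 5006.321ms=66/7b +910.24ms=12/7b
8) 5916.561ms=78/7b +455.12ms=6/7b
Σ=12b of 12 (113bpm 6/8) — PASS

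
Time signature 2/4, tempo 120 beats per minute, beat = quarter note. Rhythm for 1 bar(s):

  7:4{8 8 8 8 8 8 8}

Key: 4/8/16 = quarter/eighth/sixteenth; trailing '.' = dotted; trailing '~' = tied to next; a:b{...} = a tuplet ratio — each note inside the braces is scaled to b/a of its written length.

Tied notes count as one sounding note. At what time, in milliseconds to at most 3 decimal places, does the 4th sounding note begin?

1. 0.0ms @ 0 + 142.857ms (2/7)
2. 142.857ms @ 2/7 + 142.857ms (2/7)
3. 285.714ms @ 4/7 + 142.857ms (2/7)
4. 428.571ms @ 6/7 + 142.857ms (2/7)
5. 571.429ms @ 8/7 + 142.857ms (2/7)
6. 714.286ms @ 10/7 + 142.857ms (2/7)
7. 857.143ms @ 12/7 + 142.857ms (2/7)

note 4 onset = 6/7b = 428.571ms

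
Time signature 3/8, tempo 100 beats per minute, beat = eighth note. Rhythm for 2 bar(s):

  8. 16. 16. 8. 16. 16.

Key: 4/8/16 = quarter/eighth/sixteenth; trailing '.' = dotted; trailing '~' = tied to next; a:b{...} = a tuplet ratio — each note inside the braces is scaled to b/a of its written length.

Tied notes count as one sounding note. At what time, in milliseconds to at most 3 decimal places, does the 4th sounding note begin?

note 4 onset = 3b = 1800.0ms

1. 0.0ms @ 0 + 900.0ms (3/2)
2. 900.0ms @ 3/2 + 450.0ms (3/4)
3. 1350.0ms @ 9/4 + 450.0ms (3/4)
4. 1800.0ms @ 3 + 900.0ms (3/2)
5. 2700.0ms @ 9/2 + 450.0ms (3/4)
6. 3150.0ms @ 21/4 + 450.0ms (3/4)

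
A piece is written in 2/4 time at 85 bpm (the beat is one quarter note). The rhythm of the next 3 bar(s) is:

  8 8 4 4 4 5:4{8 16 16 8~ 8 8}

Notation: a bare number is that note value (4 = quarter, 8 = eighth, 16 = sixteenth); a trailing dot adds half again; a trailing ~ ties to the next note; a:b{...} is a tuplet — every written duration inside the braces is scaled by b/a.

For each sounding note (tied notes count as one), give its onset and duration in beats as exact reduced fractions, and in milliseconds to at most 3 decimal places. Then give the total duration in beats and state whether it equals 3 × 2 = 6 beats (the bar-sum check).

1) 0.0ms=0b +352.941ms=1/2b
2) 352.941ms=1/2b +352.941ms=1/2b
3) 705.882ms=1b +705.882ms=1b
4) 1411.765ms=2b +705.882ms=1b
5) 2117.647ms=3b +705.882ms=1b
6) 2823.529ms=4b +282.353ms=2/5b
7) 3105.882ms=22/5b +141.176ms=1/5b
8) 3247.059ms=23/5b +141.176ms=1/5b
9) 3388.235ms=24/5b +564.706ms=4/5b
10) 3952.941ms=28/5b +282.353ms=2/5b
Σ=6b of 6 (85bpm 2/4) — PASS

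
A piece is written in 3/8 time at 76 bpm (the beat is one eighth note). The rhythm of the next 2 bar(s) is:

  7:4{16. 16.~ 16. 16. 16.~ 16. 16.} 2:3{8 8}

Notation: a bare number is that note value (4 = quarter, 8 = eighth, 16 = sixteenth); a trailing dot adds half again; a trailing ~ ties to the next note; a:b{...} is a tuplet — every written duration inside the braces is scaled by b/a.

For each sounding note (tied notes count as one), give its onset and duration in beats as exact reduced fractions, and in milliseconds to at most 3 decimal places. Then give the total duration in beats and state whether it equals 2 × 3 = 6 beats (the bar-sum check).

1) 0.0ms=0b +338.346ms=3/7b
2) 338.346ms=3/7b +676.692ms=6/7b
3) 1015.038ms=9/7b +338.346ms=3/7b
4) 1353.383ms=12/7b +676.692ms=6/7b
5) 2030.075ms=18/7b +338.346ms=3/7b
6) 2368.421ms=3b +1184.211ms=3/2b
7) 3552.632ms=9/2b +1184.211ms=3/2b
Σ=6b of 6 (76bpm 3/8) — PASS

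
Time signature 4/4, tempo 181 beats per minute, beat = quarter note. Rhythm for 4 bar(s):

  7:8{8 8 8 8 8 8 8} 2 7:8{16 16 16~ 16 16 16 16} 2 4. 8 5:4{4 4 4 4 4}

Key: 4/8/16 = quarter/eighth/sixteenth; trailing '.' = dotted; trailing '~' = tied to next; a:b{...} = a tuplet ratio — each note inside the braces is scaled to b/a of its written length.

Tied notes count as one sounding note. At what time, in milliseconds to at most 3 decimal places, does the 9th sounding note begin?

1. 0.0ms @ 0 + 189.424ms (4/7)
2. 189.424ms @ 4/7 + 189.424ms (4/7)
3. 378.848ms @ 8/7 + 189.424ms (4/7)
4. 568.272ms @ 12/7 + 189.424ms (4/7)
5. 757.695ms @ 16/7 + 189.424ms (4/7)
6. 947.119ms @ 20/7 + 189.424ms (4/7)
7. 1136.543ms @ 24/7 + 189.424ms (4/7)
8. 1325.967ms @ 4 + 662.983ms (2)
9. 1988.95ms @ 6 + 94.712ms (2/7)
10. 2083.662ms @ 44/7 + 94.712ms (2/7)
11. 2178.374ms @ 46/7 + 189.424ms (4/7)
12. 2367.798ms @ 50/7 + 94.712ms (2/7)
13. 2462.51ms @ 52/7 + 94.712ms (2/7)
14. 2557.222ms @ 54/7 + 94.712ms (2/7)
15. 2651.934ms @ 8 + 662.983ms (2)
16. 3314.917ms @ 10 + 497.238ms (3/2)
17. 3812.155ms @ 23/2 + 165.746ms (1/2)
18. 3977.901ms @ 12 + 265.193ms (4/5)
19. 4243.094ms @ 64/5 + 265.193ms (4/5)
20. 4508.287ms @ 68/5 + 265.193ms (4/5)
21. 4773.481ms @ 72/5 + 265.193ms (4/5)
22. 5038.674ms @ 76/5 + 265.193ms (4/5)

note 9 onset = 6b = 1988.95ms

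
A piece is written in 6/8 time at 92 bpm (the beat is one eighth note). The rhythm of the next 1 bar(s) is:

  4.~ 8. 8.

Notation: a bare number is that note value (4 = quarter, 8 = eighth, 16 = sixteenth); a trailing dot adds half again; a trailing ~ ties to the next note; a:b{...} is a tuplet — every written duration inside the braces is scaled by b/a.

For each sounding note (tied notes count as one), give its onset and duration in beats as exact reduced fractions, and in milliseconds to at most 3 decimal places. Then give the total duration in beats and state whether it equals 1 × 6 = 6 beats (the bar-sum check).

1) 0.0ms=0b +2934.783ms=9/2b
2) 2934.783ms=9/2b +978.261ms=3/2b
Σ=6b of 6 (92bpm 6/8) — PASS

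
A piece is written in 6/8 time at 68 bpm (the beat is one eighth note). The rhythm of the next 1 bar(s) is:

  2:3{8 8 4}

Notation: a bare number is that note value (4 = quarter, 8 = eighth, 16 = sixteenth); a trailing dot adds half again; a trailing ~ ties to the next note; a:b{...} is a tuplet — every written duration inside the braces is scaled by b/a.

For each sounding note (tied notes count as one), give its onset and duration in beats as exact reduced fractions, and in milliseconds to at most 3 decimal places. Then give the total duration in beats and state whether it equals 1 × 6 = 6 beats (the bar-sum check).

1) 0.0ms=0b +1323.529ms=3/2b
2) 1323.529ms=3/2b +1323.529ms=3/2b
3) 2647.059ms=3b +2647.059ms=3b
Σ=6b of 6 (68bpm 6/8) — PASS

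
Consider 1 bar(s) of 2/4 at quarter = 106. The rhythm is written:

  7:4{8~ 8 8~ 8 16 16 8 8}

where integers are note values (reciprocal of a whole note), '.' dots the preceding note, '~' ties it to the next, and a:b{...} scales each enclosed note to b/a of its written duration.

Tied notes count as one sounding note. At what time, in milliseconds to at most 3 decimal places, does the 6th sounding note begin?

note 6 onset = 12/7b = 970.35ms

1. 0.0ms @ 0 + 323.45ms (4/7)
2. 323.45ms @ 4/7 + 323.45ms (4/7)
3. 646.9ms @ 8/7 + 80.863ms (1/7)
4. 727.763ms @ 9/7 + 80.863ms (1/7)
5. 808.625ms @ 10/7 + 161.725ms (2/7)
6. 970.35ms @ 12/7 + 161.725ms (2/7)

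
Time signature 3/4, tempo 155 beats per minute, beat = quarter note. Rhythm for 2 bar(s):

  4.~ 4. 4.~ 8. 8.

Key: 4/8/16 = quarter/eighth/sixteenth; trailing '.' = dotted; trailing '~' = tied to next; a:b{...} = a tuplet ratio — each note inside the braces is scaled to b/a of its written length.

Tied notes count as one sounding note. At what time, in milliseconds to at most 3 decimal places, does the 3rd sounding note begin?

note 3 onset = 21/4b = 2032.258ms

1. 0.0ms @ 0 + 1161.29ms (3)
2. 1161.29ms @ 3 + 870.968ms (9/4)
3. 2032.258ms @ 21/4 + 290.323ms (3/4)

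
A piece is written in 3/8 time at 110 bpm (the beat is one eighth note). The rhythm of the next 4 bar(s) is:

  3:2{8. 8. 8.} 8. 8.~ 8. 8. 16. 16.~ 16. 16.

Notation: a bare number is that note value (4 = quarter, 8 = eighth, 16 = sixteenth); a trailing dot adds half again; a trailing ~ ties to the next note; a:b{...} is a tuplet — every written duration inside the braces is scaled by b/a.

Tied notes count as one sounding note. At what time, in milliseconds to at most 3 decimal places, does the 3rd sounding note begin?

note 3 onset = 2b = 1090.909ms

1. 0.0ms @ 0 + 545.455ms (1)
2. 545.455ms @ 1 + 545.455ms (1)
3. 1090.909ms @ 2 + 545.455ms (1)
4. 1636.364ms @ 3 + 818.182ms (3/2)
5. 2454.545ms @ 9/2 + 1636.364ms (3)
6. 4090.909ms @ 15/2 + 818.182ms (3/2)
7. 4909.091ms @ 9 + 409.091ms (3/4)
8. 5318.182ms @ 39/4 + 818.182ms (3/2)
9. 6136.364ms @ 45/4 + 409.091ms (3/4)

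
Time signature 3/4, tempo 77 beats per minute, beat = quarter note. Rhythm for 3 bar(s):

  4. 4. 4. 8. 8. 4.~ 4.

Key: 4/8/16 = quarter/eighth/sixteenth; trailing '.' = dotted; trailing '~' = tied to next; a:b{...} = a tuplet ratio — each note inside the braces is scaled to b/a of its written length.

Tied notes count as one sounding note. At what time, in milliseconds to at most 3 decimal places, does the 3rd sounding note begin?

note 3 onset = 3b = 2337.662ms

1. 0.0ms @ 0 + 1168.831ms (3/2)
2. 1168.831ms @ 3/2 + 1168.831ms (3/2)
3. 2337.662ms @ 3 + 1168.831ms (3/2)
4. 3506.494ms @ 9/2 + 584.416ms (3/4)
5. 4090.909ms @ 21/4 + 584.416ms (3/4)
6. 4675.325ms @ 6 + 2337.662ms (3)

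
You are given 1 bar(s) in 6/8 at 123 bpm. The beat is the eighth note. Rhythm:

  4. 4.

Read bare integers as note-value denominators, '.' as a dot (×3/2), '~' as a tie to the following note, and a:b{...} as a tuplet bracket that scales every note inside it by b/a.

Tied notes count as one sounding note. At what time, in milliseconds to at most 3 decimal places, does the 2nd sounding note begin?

note 2 onset = 3b = 1463.415ms

1. 0.0ms @ 0 + 1463.415ms (3)
2. 1463.415ms @ 3 + 1463.415ms (3)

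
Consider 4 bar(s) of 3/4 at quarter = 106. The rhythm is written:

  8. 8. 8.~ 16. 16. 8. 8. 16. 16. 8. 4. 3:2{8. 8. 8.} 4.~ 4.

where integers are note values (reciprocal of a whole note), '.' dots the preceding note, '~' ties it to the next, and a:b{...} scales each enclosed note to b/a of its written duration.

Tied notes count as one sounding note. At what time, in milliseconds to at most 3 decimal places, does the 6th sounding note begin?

1. 0.0ms @ 0 + 424.528ms (3/4)
2. 424.528ms @ 3/4 + 424.528ms (3/4)
3. 849.057ms @ 3/2 + 636.792ms (9/8)
4. 1485.849ms @ 21/8 + 212.264ms (3/8)
5. 1698.113ms @ 3 + 424.528ms (3/4)
6. 2122.642ms @ 15/4 + 424.528ms (3/4)
7. 2547.17ms @ 9/2 + 212.264ms (3/8)
8. 2759.434ms @ 39/8 + 212.264ms (3/8)
9. 2971.698ms @ 21/4 + 424.528ms (3/4)
10. 3396.226ms @ 6 + 849.057ms (3/2)
11. 4245.283ms @ 15/2 + 283.019ms (1/2)
12. 4528.302ms @ 8 + 283.019ms (1/2)
13. 4811.321ms @ 17/2 + 283.019ms (1/2)
14. 5094.34ms @ 9 + 1698.113ms (3)

note 6 onset = 15/4b = 2122.642ms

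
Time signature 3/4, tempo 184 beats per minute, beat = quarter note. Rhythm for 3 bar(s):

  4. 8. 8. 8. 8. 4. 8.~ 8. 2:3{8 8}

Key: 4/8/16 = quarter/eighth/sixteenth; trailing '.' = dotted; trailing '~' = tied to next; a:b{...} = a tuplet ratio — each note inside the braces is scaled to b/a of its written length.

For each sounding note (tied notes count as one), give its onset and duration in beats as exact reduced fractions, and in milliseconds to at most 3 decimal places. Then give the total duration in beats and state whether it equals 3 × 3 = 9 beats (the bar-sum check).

1) 0.0ms=0b +489.13ms=3/2b
2) 489.13ms=3/2b +244.565ms=3/4b
3) 733.696ms=9/4b +244.565ms=3/4b
4) 978.261ms=3b +244.565ms=3/4b
5) 1222.826ms=15/4b +244.565ms=3/4b
6) 1467.391ms=9/2b +489.13ms=3/2b
7) 1956.522ms=6b +489.13ms=3/2b
8) 2445.652ms=15/2b +244.565ms=3/4b
9) 2690.217ms=33/4b +244.565ms=3/4b
Σ=9b of 9 (184bpm 3/4) — PASS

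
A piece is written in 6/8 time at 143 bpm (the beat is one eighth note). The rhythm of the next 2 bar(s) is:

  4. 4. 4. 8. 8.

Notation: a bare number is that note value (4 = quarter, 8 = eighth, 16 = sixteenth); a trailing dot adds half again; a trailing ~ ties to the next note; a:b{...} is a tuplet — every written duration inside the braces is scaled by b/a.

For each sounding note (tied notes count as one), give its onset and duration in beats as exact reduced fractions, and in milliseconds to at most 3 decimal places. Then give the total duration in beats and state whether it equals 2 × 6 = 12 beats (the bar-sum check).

1) 0.0ms=0b +1258.741ms=3b
2) 1258.741ms=3b +1258.741ms=3b
3) 2517.483ms=6b +1258.741ms=3b
4) 3776.224ms=9b +629.371ms=3/2b
5) 4405.594ms=21/2b +629.371ms=3/2b
Σ=12b of 12 (143bpm 6/8) — PASS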